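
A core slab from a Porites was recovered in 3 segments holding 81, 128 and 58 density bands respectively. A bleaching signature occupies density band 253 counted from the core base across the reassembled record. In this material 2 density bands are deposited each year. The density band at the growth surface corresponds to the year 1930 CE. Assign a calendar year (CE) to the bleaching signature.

1923 CE

Total density bands = 81 + 128 + 58 = 267.
267 − 253 = 14 density bands lie beyond the bleaching signature toward the growth surface.
With 2 density bands per year, 14 / 2 = 7 years.
The density band at the growth surface is 1930 CE, so the bleaching signature dates to 1930 − 7 = 1923 CE.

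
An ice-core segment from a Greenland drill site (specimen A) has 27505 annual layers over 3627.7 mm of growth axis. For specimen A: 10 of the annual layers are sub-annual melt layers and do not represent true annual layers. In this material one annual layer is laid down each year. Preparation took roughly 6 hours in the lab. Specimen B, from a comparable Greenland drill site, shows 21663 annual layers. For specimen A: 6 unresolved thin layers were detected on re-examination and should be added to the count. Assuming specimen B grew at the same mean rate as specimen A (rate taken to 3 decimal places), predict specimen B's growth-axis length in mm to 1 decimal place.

2859.5 mm

Specimen A: after corrections the count is 27505 − 10 + 6 = 27501 annual layers.
A: 3627.7 mm over 27501 years gives 3627.7 / 27501 ≈ 0.132 mm per year.
B's length ≈ 0.132 × 21663 = 2859.5 mm.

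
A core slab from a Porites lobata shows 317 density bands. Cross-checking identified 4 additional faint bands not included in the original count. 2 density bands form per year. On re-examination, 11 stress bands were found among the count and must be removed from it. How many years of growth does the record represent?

155 years

Correcting the raw count gives 317 − 11 + 4 = 310 true density bands.
310 density bands at 2 per year is 310 / 2 = 155 years.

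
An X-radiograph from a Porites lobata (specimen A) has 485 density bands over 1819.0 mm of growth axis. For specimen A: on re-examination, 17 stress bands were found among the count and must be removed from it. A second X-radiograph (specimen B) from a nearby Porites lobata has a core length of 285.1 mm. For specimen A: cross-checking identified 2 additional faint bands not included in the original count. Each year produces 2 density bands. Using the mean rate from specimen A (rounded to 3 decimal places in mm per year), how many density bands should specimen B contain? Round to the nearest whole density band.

74 density bands

Specimen A: after corrections the count is 485 − 17 + 2 = 470 density bands.
Specimen A: with 2 density bands per year, 470 / 2 = 235 years.
A: 1819.0 mm over 235 years gives 1819.0 / 235 ≈ 7.740 mm per year.
For B, 285.1 / 7.740 = 36.83 years; at 2 density bands per year that is 36.83 × 2 ≈ 74 density bands.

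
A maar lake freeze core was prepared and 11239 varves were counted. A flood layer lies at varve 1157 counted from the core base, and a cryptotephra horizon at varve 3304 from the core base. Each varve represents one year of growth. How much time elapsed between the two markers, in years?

2147 yr

3304 − 1157 = 2147 varves lie between the two events.
That is 2147 years at one varve per year.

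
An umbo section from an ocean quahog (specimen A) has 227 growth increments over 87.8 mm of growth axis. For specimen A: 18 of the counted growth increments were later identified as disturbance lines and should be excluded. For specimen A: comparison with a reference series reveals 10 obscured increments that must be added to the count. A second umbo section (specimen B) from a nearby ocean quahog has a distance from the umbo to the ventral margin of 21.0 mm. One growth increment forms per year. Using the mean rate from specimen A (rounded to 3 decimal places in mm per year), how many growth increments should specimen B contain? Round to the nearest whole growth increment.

52 growth increments

Specimen A: correcting the raw count gives 227 − 18 + 10 = 219 true growth increments.
A: Mean rate = 87.8 mm / 219 years ≈ 0.401 mm per year.
B spans 21.0 / 0.401 = 52.37 years ≈ 52 growth increments.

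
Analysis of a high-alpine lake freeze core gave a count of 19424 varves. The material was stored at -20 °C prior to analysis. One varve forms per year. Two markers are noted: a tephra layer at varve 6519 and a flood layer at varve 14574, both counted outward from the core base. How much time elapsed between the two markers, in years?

The two markers are separated by 14574 − 6519 = 8055 varves.
One varve per year makes the interval 8055 years.

8055 years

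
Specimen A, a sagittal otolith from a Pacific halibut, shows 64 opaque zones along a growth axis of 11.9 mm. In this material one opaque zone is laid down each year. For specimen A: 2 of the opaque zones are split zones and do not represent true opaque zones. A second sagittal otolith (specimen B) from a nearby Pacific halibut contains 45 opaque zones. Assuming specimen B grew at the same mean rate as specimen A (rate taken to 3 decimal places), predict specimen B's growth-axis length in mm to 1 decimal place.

8.6 mm

Specimen A: correcting the raw count gives 64 − 2 = 62 true opaque zones.
A: Extension rate ≈ 11.9 / 62 = 0.192 mm/year.
For B, 0.192 mm/year × 45 years = 8.6 mm.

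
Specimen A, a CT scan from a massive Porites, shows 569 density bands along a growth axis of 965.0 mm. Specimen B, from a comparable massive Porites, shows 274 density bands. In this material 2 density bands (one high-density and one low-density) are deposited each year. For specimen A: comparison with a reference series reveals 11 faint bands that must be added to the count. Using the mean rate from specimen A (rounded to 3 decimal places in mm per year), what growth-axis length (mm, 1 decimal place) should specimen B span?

Specimen A: correcting the raw count gives 569 + 11 = 580 true density bands.
Specimen A: dividing by 2 density bands per year: 580 / 2 = 290 years.
A: Mean rate = 965.0 mm / 290 years ≈ 3.328 mm per year.
Specimen B: 274 density bands at 2 per year is 274 / 2 = 137 years. B's length ≈ 3.328 × 137 = 455.9 mm.

455.9 mm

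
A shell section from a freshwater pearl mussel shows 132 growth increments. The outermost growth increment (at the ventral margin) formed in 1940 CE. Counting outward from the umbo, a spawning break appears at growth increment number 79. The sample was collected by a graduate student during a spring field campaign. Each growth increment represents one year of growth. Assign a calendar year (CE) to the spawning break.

1887 CE

Between growth increment 79 and the ventral margin there are 132 − 79 = 53 growth increments.
The growth increment at the ventral margin is 1940 CE, so the spawning break dates to 1940 − 53 = 1887 CE.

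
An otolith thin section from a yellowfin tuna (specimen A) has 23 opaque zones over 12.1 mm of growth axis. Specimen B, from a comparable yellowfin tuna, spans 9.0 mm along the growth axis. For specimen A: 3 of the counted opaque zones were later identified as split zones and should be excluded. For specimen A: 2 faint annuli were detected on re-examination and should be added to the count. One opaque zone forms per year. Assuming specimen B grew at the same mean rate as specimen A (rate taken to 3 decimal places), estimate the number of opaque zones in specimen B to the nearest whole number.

16 opaque zones

Specimen A: adjusted count: 23 − 3 + 2 = 22 opaque zones.
A: Mean rate = 12.1 mm / 22 years ≈ 0.550 mm/yr.
B spans 9.0 / 0.550 = 16.36 years ≈ 16 opaque zones.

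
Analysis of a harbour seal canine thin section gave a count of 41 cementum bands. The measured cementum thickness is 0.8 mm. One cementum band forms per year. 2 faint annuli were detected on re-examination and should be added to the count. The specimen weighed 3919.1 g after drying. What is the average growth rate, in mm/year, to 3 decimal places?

After corrections the count is 41 + 2 = 43 cementum bands.
0.8 mm over 43 years gives 0.8 / 43 ≈ 0.019 mm/year.

0.019 mm/year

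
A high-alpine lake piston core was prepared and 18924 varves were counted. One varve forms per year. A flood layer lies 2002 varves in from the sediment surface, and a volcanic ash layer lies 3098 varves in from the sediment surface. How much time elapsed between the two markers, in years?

The two markers are separated by 3098 − 2002 = 1096 varves.
One varve per year makes the interval 1096 years.

1096 years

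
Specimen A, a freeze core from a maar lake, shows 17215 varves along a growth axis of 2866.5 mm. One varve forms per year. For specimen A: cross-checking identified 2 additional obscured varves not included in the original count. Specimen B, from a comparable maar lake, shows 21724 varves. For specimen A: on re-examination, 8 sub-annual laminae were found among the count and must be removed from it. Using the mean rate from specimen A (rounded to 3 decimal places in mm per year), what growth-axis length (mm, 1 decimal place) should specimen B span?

3627.9 mm

Specimen A: adjusted count: 17215 − 8 + 2 = 17209 varves.
A: 2866.5 mm over 17209 years gives 2866.5 / 17209 ≈ 0.167 mm per year.
Length of B = 0.167 × 21724 = 3627.9 mm.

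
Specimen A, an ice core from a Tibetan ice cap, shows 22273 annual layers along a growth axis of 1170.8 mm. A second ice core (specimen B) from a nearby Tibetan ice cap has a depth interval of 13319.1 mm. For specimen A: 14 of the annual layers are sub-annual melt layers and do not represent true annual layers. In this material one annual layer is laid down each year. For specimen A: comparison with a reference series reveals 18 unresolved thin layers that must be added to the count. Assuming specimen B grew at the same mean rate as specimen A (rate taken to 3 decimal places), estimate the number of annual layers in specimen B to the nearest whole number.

Specimen A: correcting the raw count gives 22273 − 14 + 18 = 22277 true annual layers.
A: Mean rate = 1170.8 mm / 22277 years ≈ 0.053 mm/yr.
For B, 13319.1 / 0.053 = 251303.77 years ≈ 251304 annual layers.

251304 annual layers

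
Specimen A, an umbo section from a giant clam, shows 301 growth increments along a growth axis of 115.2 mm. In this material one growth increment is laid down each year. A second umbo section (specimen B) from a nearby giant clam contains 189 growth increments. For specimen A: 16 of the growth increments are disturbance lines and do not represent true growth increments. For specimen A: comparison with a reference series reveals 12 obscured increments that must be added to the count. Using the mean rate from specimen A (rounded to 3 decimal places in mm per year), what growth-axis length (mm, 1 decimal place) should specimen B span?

Specimen A: adjusted count: 301 − 16 + 12 = 297 growth increments.
A: Extension rate ≈ 115.2 / 297 = 0.388 mm per year.
Length of B = 0.388 × 189 = 73.3 mm.

73.3 mm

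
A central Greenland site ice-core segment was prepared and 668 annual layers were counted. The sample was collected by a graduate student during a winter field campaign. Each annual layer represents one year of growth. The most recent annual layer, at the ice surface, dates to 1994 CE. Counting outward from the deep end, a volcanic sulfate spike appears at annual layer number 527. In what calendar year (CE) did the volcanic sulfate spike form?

The volcanic sulfate spike sits at annual layer 527 from the deep end, so 668 − 527 = 141 annual layers formed after it.
The annual layer at the ice surface is 1994 CE, so the volcanic sulfate spike dates to 1994 − 141 = 1853 CE.

1853 CE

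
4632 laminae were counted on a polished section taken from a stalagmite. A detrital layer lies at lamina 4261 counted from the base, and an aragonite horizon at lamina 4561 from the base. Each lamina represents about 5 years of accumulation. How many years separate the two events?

1500 yr

The two markers are separated by 4561 − 4261 = 300 laminae.
At 5 years per lamina, 300 × 5 = 1500 years.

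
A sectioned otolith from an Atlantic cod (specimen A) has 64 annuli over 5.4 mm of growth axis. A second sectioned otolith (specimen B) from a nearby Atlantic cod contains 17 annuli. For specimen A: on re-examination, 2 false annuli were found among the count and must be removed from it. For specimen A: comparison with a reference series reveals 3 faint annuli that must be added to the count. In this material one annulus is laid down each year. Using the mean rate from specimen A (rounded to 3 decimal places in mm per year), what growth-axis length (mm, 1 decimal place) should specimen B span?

1.4 mm

Specimen A: adjusted count: 64 − 2 + 3 = 65 annuli.
A: Extension rate ≈ 5.4 / 65 = 0.083 mm/year.
B's length ≈ 0.083 × 17 = 1.4 mm.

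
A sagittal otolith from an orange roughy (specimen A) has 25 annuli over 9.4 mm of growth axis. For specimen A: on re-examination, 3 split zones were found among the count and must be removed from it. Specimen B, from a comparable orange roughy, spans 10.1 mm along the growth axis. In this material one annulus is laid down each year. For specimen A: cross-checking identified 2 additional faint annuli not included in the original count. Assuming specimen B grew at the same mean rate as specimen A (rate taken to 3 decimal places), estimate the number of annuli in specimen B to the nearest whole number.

26 annuli

Specimen A: correcting the raw count gives 25 − 3 + 2 = 24 true annuli.
A: 9.4 mm over 24 years gives 9.4 / 24 ≈ 0.392 mm/yr.
Specimen B: 10.1 mm / 0.392 mm per year = 25.77 years ≈ 26 annuli.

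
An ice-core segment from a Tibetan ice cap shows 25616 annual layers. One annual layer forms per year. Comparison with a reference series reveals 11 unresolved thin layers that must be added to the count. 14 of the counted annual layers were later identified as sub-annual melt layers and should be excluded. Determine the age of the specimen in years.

Adjusted count: 25616 − 14 + 11 = 25613 annual layers.
One annual layer per year makes the duration 25613 years.

25613 years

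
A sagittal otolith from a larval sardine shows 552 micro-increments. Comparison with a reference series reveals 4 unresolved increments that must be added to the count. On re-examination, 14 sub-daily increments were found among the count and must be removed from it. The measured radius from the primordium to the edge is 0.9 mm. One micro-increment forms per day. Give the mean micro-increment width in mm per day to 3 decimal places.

0.002 mm per day

Adjusted count: 552 − 14 + 4 = 542 micro-increments.
Extension rate ≈ 0.9 / 542 = 0.002 mm per day.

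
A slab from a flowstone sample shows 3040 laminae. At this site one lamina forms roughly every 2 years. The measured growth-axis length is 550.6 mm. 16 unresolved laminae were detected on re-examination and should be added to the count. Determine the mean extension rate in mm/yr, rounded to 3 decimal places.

Adjusted count: 3040 + 16 = 3056 laminae.
Multiplying by 2 years per lamina: 3056 × 2 = 6112 years.
Mean rate = 550.6 mm / 6112 years ≈ 0.090 mm/yr.

0.090 mm/yr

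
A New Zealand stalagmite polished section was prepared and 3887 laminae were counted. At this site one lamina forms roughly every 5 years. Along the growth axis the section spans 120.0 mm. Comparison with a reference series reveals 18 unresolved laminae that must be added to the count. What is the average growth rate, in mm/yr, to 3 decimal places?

0.006 mm/yr

True lamina count = 3887 + 18 = 3905.
At 5 years per lamina, 3905 × 5 = 19525 years.
Mean rate = 120.0 mm / 19525 years ≈ 0.006 mm/yr.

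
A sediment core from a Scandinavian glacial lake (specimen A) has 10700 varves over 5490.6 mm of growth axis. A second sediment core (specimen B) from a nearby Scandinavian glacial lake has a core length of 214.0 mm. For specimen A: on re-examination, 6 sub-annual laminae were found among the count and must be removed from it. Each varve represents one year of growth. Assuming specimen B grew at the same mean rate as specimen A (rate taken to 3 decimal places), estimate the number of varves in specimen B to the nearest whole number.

Specimen A: adjusted count: 10700 − 6 = 10694 varves.
A: Extension rate ≈ 5490.6 / 10694 = 0.513 mm per year.
For B, 214.0 / 0.513 = 417.15 years ≈ 417 varves.

417 varves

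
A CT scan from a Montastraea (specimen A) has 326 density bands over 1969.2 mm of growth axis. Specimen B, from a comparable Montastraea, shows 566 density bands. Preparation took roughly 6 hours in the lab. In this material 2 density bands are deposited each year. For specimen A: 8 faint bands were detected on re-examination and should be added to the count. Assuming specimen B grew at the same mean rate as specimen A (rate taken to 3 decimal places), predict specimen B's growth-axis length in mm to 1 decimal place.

Specimen A: after corrections the count is 326 + 8 = 334 density bands.
Specimen A: dividing by 2 density bands per year: 334 / 2 = 167 years.
A: 1969.2 mm over 167 years gives 1969.2 / 167 ≈ 11.792 mm per year.
Specimen B: with 2 density bands per year, 566 / 2 = 283 years. For B, 11.792 mm/year × 283 years = 3337.1 mm.

3337.1 mm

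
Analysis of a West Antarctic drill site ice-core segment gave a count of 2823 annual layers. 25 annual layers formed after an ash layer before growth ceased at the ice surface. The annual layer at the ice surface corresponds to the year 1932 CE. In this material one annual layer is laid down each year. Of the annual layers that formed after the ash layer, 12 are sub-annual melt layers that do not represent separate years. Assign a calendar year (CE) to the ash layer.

1919 CE

There are 25 annual layers younger than the ash layer.
Excluding 12 false annual layers: 25 − 12 = 13.
1932 − 13 = 1919 CE.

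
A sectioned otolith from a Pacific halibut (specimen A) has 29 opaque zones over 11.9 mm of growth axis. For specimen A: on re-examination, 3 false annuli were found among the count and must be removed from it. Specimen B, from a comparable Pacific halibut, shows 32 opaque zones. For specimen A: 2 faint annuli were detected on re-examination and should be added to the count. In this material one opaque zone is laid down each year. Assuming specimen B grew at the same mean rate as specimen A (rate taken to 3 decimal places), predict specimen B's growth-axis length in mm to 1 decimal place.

Specimen A: true opaque zone count = 29 − 3 + 2 = 28.
A: Mean rate = 11.9 mm / 28 years ≈ 0.425 mm/yr.
For B, 0.425 mm/year × 32 years = 13.6 mm.

13.6 mm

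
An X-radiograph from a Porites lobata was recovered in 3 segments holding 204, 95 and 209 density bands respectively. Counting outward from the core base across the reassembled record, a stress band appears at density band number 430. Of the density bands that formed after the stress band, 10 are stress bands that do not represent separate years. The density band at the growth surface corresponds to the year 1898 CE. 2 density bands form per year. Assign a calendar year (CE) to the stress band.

1864 CE

Total density bands = 204 + 95 + 209 = 508.
508 − 430 = 78 density bands lie beyond the stress band toward the growth surface.
78 − 10 false = 68 true density bands after the stress band.
Dividing by 2 density bands per year: 68 / 2 = 34 years.
Counting back 34 years from 1898 CE places the stress band in 1898 − 34 = 1864 CE.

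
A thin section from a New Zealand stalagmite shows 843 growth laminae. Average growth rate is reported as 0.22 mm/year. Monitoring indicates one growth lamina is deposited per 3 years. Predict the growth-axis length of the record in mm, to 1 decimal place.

556.4 mm

At 3 years per growth lamina, 843 × 3 = 2529 years.
Length ≈ 0.22 × 2529 = 556.4 mm.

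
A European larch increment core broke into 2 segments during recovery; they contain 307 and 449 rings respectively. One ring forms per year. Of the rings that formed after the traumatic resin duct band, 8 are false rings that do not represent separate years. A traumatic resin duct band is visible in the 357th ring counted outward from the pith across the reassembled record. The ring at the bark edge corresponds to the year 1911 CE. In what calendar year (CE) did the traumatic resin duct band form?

1520 CE

Total rings = 307 + 449 = 756.
Between ring 357 and the bark edge there are 756 − 357 = 399 rings.
Removing the 8 false rings leaves 399 − 8 = 391 true rings beyond the traumatic resin duct band.
Counting back 391 years from 1911 CE places the traumatic resin duct band in 1911 − 391 = 1520 CE.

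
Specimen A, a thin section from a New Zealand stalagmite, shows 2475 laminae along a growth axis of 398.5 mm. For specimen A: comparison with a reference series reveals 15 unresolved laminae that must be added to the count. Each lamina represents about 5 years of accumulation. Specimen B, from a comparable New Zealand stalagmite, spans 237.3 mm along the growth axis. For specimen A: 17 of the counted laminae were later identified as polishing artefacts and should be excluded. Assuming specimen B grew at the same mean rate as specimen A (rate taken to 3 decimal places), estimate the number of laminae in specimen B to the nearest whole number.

1483 laminae

Specimen A: true lamina count = 2475 − 17 + 15 = 2473.
Specimen A: at 5 years per lamina, 2473 × 5 = 12365 years.
A: Extension rate ≈ 398.5 / 12365 = 0.032 mm/yr.
B spans 237.3 / 0.032 = 7415.62 years; at 5 years per lamina that is 7415.62 / 5 ≈ 1483 laminae.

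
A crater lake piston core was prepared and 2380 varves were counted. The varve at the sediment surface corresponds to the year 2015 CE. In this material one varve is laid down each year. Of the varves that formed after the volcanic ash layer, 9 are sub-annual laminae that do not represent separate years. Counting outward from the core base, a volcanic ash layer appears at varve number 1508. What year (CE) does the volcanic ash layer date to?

Between varve 1508 and the sediment surface there are 2380 − 1508 = 872 varves.
Removing the 9 false varves leaves 872 − 9 = 863 true varves beyond the volcanic ash layer.
Counting back 863 years from 2015 CE places the volcanic ash layer in 2015 − 863 = 1152 CE.

1152 CE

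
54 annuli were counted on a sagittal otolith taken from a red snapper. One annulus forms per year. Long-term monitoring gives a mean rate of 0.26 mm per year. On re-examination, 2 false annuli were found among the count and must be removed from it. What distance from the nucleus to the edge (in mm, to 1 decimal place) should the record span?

True annulus count = 54 − 2 = 52.
Length ≈ 0.26 × 52 = 13.5 mm.

13.5 mm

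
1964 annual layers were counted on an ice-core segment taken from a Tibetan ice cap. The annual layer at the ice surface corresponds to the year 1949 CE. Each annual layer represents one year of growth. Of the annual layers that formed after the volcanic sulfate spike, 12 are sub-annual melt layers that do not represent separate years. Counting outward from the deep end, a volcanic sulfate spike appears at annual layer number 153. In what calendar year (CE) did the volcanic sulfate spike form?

The volcanic sulfate spike sits at annual layer 153 from the deep end, so 1964 − 153 = 1811 annual layers formed after it.
Excluding 12 false annual layers: 1811 − 12 = 1799.
1949 − 1799 = 150 CE.

150 CE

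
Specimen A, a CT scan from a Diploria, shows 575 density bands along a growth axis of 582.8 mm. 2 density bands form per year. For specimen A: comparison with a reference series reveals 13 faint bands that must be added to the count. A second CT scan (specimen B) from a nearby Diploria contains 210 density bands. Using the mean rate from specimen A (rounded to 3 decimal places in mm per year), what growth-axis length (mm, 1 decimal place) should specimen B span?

208.1 mm

Specimen A: correcting the raw count gives 575 + 13 = 588 true density bands.
Specimen A: dividing by 2 density bands per year: 588 / 2 = 294 years.
A: 582.8 mm over 294 years gives 582.8 / 294 ≈ 1.982 mm per year.
Specimen B: 210 density bands at 2 per year is 210 / 2 = 105 years. B's length ≈ 1.982 × 105 = 208.1 mm.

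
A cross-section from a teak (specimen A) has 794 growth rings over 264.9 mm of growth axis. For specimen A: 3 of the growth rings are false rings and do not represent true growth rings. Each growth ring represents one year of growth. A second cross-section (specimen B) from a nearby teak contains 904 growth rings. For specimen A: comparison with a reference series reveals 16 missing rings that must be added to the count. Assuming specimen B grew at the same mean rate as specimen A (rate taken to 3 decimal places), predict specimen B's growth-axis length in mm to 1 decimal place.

296.5 mm

Specimen A: adjusted count: 794 − 3 + 16 = 807 growth rings.
A: 264.9 mm over 807 years gives 264.9 / 807 ≈ 0.328 mm/year.
B's length ≈ 0.328 × 904 = 296.5 mm.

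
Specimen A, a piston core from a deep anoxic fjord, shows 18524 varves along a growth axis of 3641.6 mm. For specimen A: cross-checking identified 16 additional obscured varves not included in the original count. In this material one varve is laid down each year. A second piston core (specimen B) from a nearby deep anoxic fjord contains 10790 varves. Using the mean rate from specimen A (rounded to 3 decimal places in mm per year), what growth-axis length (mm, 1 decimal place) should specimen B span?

Specimen A: correcting the raw count gives 18524 + 16 = 18540 true varves.
A: 3641.6 mm over 18540 years gives 3641.6 / 18540 ≈ 0.196 mm/yr.
Length of B = 0.196 × 10790 = 2114.8 mm.

2114.8 mm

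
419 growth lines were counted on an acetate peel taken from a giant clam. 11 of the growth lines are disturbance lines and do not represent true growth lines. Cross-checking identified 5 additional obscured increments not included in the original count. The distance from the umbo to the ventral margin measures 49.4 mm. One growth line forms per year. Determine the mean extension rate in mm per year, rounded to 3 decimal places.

True growth line count = 419 − 11 + 5 = 413.
49.4 mm over 413 years gives 49.4 / 413 ≈ 0.120 mm per year.

0.120 mm per year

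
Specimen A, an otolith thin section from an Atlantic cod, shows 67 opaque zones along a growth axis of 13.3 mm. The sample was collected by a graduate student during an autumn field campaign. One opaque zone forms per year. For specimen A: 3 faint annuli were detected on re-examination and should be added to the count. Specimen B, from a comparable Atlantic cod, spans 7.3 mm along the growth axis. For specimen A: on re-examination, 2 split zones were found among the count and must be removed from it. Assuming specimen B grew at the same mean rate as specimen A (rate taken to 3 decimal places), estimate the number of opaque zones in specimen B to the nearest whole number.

Specimen A: adjusted count: 67 − 2 + 3 = 68 opaque zones.
A: 13.3 mm over 68 years gives 13.3 / 68 ≈ 0.196 mm/yr.
For B, 7.3 / 0.196 = 37.24 years ≈ 37 opaque zones.

37 opaque zones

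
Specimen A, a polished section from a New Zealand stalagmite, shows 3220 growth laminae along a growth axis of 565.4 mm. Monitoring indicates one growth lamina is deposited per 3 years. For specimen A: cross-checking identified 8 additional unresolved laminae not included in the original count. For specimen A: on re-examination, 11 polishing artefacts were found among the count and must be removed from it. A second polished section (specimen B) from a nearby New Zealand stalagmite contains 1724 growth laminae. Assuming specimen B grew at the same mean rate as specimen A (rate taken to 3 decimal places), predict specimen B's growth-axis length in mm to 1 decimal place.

305.1 mm

Specimen A: after corrections the count is 3220 − 11 + 8 = 3217 growth laminae.
Specimen A: at 3 years per growth lamina, 3217 × 3 = 9651 years.
A: 565.4 mm over 9651 years gives 565.4 / 9651 ≈ 0.059 mm/yr.
Specimen B: 1724 growth laminae at 3 years each span 1724 × 3 = 5172 years. For B, 0.059 mm/year × 5172 years = 305.1 mm.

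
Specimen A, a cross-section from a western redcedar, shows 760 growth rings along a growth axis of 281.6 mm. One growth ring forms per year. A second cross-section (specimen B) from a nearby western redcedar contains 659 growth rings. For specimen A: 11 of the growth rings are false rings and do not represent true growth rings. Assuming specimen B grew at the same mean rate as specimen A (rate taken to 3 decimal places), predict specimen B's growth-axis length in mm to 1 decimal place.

247.8 mm

Specimen A: true growth ring count = 760 − 11 = 749.
A: Extension rate ≈ 281.6 / 749 = 0.376 mm/year.
B's length ≈ 0.376 × 659 = 247.8 mm.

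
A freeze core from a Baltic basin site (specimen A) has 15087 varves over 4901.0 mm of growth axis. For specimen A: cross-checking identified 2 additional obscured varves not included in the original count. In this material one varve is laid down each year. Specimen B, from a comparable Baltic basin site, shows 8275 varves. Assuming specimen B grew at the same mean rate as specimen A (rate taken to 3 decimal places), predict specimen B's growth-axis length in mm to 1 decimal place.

Specimen A: after corrections the count is 15087 + 2 = 15089 varves.
A: 4901.0 mm over 15089 years gives 4901.0 / 15089 ≈ 0.325 mm/year.
B's length ≈ 0.325 × 8275 = 2689.4 mm.

2689.4 mm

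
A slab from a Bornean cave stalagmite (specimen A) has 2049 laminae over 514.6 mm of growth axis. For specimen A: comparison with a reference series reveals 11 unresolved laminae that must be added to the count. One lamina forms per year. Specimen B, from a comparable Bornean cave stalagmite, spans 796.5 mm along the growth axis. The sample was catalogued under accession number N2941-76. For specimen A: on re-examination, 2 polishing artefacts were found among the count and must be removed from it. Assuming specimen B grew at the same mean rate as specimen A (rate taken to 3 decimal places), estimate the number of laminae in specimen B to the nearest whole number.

3186 laminae

Specimen A: adjusted count: 2049 − 2 + 11 = 2058 laminae.
A: 514.6 mm over 2058 years gives 514.6 / 2058 ≈ 0.250 mm/yr.
B spans 796.5 / 0.250 = 3186.00 years ≈ 3186 laminae.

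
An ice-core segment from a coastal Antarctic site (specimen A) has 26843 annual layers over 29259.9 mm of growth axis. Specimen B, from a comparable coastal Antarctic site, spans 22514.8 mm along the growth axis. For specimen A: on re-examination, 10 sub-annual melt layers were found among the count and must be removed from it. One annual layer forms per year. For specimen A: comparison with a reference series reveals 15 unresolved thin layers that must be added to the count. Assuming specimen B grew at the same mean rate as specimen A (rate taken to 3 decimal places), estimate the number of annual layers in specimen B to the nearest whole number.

Specimen A: adjusted count: 26843 − 10 + 15 = 26848 annual layers.
A: 29259.9 mm over 26848 years gives 29259.9 / 26848 ≈ 1.090 mm per year.
For B, 22514.8 / 1.090 = 20655.78 years ≈ 20656 annual layers.

20656 annual layers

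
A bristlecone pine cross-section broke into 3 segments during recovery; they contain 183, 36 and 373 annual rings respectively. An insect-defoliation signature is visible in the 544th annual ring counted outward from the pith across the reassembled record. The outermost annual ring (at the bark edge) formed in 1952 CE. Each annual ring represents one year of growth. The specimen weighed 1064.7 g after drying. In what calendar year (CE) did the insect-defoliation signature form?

1904 CE

Total annual rings = 183 + 36 + 373 = 592.
Between annual ring 544 and the bark edge there are 592 − 544 = 48 annual rings.
Counting back 48 years from 1952 CE places the insect-defoliation signature in 1952 − 48 = 1904 CE.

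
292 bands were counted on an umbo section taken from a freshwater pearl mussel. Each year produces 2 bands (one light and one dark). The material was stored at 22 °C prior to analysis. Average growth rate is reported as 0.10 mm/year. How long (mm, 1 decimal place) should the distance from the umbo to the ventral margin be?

14.6 mm

Dividing by 2 bands per year: 292 / 2 = 146 years.
Length ≈ 0.10 × 146 = 14.6 mm.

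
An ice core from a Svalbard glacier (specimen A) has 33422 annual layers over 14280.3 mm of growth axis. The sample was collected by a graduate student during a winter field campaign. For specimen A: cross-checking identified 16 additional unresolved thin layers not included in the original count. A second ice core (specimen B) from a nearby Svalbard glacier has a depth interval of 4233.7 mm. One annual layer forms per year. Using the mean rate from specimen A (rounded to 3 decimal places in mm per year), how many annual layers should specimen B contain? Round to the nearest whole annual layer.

9915 annual layers

Specimen A: after corrections the count is 33422 + 16 = 33438 annual layers.
A: Extension rate ≈ 14280.3 / 33438 = 0.427 mm/yr.
For B, 4233.7 / 0.427 = 9914.99 years ≈ 9915 annual layers.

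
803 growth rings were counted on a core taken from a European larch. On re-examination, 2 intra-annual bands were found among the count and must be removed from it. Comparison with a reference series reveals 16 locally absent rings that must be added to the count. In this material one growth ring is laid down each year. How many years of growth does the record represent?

Correcting the raw count gives 803 − 2 + 16 = 817 true growth rings.
At one growth ring per year, that is 817 years.

817 years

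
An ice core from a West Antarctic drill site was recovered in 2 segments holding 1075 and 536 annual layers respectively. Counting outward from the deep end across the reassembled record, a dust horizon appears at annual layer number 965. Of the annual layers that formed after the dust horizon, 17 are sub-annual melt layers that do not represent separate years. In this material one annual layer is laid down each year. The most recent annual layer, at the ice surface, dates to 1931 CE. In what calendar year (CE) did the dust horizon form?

1302 CE

Total annual layers = 1075 + 536 = 1611.
The dust horizon sits at annual layer 965 from the deep end, so 1611 − 965 = 646 annual layers formed after it.
Excluding 17 false annual layers: 646 − 17 = 629.
The annual layer at the ice surface is 1931 CE, so the dust horizon dates to 1931 − 629 = 1302 CE.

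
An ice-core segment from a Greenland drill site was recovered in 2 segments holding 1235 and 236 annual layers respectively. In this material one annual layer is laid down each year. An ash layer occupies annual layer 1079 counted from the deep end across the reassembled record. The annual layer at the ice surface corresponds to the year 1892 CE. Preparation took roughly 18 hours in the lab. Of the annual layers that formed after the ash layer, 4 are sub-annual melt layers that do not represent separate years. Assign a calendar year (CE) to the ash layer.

Total annual layers = 1235 + 236 = 1471.
Between annual layer 1079 and the ice surface there are 1471 − 1079 = 392 annual layers.
Removing the 4 false annual layers leaves 392 − 4 = 388 true annual layers beyond the ash layer.
1892 − 388 = 1504 CE.

1504 CE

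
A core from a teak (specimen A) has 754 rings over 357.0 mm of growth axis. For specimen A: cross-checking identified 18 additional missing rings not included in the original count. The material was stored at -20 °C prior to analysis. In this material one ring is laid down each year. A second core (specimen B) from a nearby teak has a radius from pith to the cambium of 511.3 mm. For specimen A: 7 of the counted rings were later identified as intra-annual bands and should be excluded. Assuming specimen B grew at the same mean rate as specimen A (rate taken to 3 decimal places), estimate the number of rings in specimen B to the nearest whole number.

1095 rings

Specimen A: correcting the raw count gives 754 − 7 + 18 = 765 true rings.
A: 357.0 mm over 765 years gives 357.0 / 765 ≈ 0.467 mm/yr.
For B, 511.3 / 0.467 = 1094.86 years ≈ 1095 rings.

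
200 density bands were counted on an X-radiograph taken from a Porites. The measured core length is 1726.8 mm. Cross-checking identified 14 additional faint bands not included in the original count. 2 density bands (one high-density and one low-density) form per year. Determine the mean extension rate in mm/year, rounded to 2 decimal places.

16.14 mm/year

Adjusted count: 200 + 14 = 214 density bands.
With 2 density bands per year, 214 / 2 = 107 years.
1726.8 mm over 107 years gives 1726.8 / 107 ≈ 16.14 mm/year.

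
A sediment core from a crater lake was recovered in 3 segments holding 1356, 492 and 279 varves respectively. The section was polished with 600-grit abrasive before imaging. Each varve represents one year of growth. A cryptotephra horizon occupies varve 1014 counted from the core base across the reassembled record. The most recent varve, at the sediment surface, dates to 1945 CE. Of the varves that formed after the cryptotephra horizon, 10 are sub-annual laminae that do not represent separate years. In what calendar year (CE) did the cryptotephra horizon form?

842 CE

Total varves = 1356 + 492 + 279 = 2127.
The cryptotephra horizon sits at varve 1014 from the core base, so 2127 − 1014 = 1113 varves formed after it.
Excluding 10 false varves: 1113 − 10 = 1103.
1945 − 1103 = 842 CE.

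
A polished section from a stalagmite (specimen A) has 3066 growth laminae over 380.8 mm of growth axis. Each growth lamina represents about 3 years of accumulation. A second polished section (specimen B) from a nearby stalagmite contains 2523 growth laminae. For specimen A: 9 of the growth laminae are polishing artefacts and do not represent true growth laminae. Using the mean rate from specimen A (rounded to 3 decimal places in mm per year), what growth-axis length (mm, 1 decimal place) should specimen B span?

317.9 mm

Specimen A: after corrections the count is 3066 − 9 = 3057 growth laminae.
Specimen A: at 3 years per growth lamina, 3057 × 3 = 9171 years.
A: 380.8 mm over 9171 years gives 380.8 / 9171 ≈ 0.042 mm/yr.
Specimen B: at 3 years per growth lamina, 2523 × 3 = 7569 years. Length of B = 0.042 × 7569 = 317.9 mm.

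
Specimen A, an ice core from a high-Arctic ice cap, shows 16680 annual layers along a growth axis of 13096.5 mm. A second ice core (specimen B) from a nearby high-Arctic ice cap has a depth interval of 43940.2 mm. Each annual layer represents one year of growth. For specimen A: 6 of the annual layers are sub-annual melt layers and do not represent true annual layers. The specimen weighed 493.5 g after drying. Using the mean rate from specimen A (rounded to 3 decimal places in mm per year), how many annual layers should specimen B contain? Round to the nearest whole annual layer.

55975 annual layers

Specimen A: adjusted count: 16680 − 6 = 16674 annual layers.
A: Extension rate ≈ 13096.5 / 16674 = 0.785 mm per year.
Specimen B: 43940.2 mm / 0.785 mm per year = 55974.78 years ≈ 55975 annual layers.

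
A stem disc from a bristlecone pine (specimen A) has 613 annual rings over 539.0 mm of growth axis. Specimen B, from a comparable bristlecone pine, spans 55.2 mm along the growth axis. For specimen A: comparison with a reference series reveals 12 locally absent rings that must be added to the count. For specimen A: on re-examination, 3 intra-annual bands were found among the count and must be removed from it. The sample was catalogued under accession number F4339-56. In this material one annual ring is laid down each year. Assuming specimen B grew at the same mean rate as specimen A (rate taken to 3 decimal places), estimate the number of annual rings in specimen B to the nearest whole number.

Specimen A: correcting the raw count gives 613 − 3 + 12 = 622 true annual rings.
A: Extension rate ≈ 539.0 / 622 = 0.867 mm/year.
For B, 55.2 / 0.867 = 63.67 years ≈ 64 annual rings.

64 annual rings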